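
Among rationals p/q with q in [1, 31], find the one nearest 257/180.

10/7

Expand x = 257/180 as a continued fraction with the Euclidean algorithm:
  257 = 1*180 + 77, so a_0 = 1.
  180 = 2*77 + 26, so a_1 = 2.
  77 = 2*26 + 25, so a_2 = 2.
  26 = 1*25 + 1, so a_3 = 1.
  25 = 25*1 + 0, so a_4 = 25.
so x = [1; 2, 2, 1, 25].
Convergents (p_i = a_i*p_{i-1} + p_{i-2}, q_i = a_i*q_{i-1} + q_{i-2} with p_{-2}=0, p_{-1}=1, q_{-2}=1, q_{-1}=0), until the denominator exceeds 31:
  i=0: a_0=1, p_0 = 1*1 + 0 = 1, q_0 = 1*0 + 1 = 1.
  i=1: a_1=2, p_1 = 2*1 + 1 = 3, q_1 = 2*1 + 0 = 2.
  i=2: a_2=2, p_2 = 2*3 + 1 = 7, q_2 = 2*2 + 1 = 5.
  i=3: a_3=1, p_3 = 1*7 + 3 = 10, q_3 = 1*5 + 2 = 7.
  i=4: a_4=25, p_4 = 25*10 + 7 = 257, q_4 = 25*7 + 5 = 180.
q_4 = 180 > 31, so the last convergent with denominator <= 31 is p_3/q_3 = 10/7.
The closest fraction with denominator <= 31 is either p_3/q_3 or the intermediate fraction (k*p_3 + p_2)/(k*q_3 + q_2) with the largest k >= 1 whose denominator stays <= 31; these approach x as k grows, and every other convergent or intermediate fraction in range is farther away.
Largest k: floor((31 - q_2)/q_3) = floor((31 - 5)/7) = 3.
That gives (3*10 + 7)/(3*7 + 5) = 37/26.
Compare the errors: |x - 10/7| = |257*7 - 10*180|/(180*7) = 1/1260, and |x - 37/26| = |257*26 - 37*180|/(180*26) = 22/4680.
Cross-multiplying, 1*4680 = 4680 < 27720 = 22*1260, so 1/1260 is smaller: the convergent 10/7 is closer to x than 37/26.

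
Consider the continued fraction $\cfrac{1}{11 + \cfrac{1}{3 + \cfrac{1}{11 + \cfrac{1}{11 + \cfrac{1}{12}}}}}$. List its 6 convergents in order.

0/1, 1/11, 3/34, 34/385, 377/4269, 4558/51613

Using the convergent recurrence p_i = a_i*p_{i-1} + p_{i-2}, q_i = a_i*q_{i-1} + q_{i-2} with p_{-2}=0, p_{-1}=1, q_{-2}=1, q_{-1}=0:
  i=0: a_0=0, p_0 = 0*1 + 0 = 0, q_0 = 0*0 + 1 = 1.
  i=1: a_1=11, p_1 = 11*0 + 1 = 1, q_1 = 11*1 + 0 = 11.
  i=2: a_2=3, p_2 = 3*1 + 0 = 3, q_2 = 3*11 + 1 = 34.
  i=3: a_3=11, p_3 = 11*3 + 1 = 34, q_3 = 11*34 + 11 = 385.
  i=4: a_4=11, p_4 = 11*34 + 3 = 377, q_4 = 11*385 + 34 = 4269.
  i=5: a_5=12, p_5 = 12*377 + 34 = 4558, q_5 = 12*4269 + 385 = 51613.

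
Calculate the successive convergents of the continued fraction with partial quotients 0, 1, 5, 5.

0/1, 1/1, 5/6, 26/31

Using the convergent recurrence p_i = a_i*p_{i-1} + p_{i-2}, q_i = a_i*q_{i-1} + q_{i-2} with p_{-2}=0, p_{-1}=1, q_{-2}=1, q_{-1}=0:
  i=0: a_0=0, p_0 = 0*1 + 0 = 0, q_0 = 0*0 + 1 = 1.
  i=1: a_1=1, p_1 = 1*0 + 1 = 1, q_1 = 1*1 + 0 = 1.
  i=2: a_2=5, p_2 = 5*1 + 0 = 5, q_2 = 5*1 + 1 = 6.
  i=3: a_3=5, p_3 = 5*5 + 1 = 26, q_3 = 5*6 + 1 = 31.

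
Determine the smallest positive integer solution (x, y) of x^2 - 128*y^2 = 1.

First expand sqrt(128) as a continued fraction. With x_i = (sqrt(128) + m_i)/d_i and (m_0, d_0) = (0, 1): a_0 = floor(sqrt(128)) = 11, since 11^2 = 121 <= 128 < 144 = 12^2.
Iterate m_{i+1} = d_i*a_i - m_i, d_{i+1} = (128 - m_{i+1}^2)/d_i, a_{i+1} = floor((a_0 + m_{i+1})/d_{i+1}):
  m_1 = 1*11 - 0 = 11, d_1 = (128 - 11^2)/1 = 7/1 = 7, a_1 = floor((11 + 11)/7) = 3.
  m_2 = 7*3 - 11 = 10, d_2 = (128 - 10^2)/7 = 28/7 = 4, a_2 = floor((11 + 10)/4) = 5.
  m_3 = 4*5 - 10 = 10, d_3 = (128 - 10^2)/4 = 28/4 = 7, a_3 = floor((11 + 10)/7) = 3.
  m_4 = 7*3 - 10 = 11, d_4 = (128 - 11^2)/7 = 7/7 = 1, a_4 = floor((11 + 11)/1) = 22.
  m_5 = 1*22 - 11 = 11, d_5 = (128 - 11^2)/1 = 7/1 = 7: (m_5, d_5) = (m_1, d_1) = (11, 7), so from here the quotients repeat a_1, ..., a_4; the period length is 4.
So sqrt(128) = [11; (3, 5, 3, 22)] with period length k = 4.
k is even, so the fundamental solution of x^2 - 128y^2 = 1 is (p_{k-1}, q_{k-1}) = (p_3, q_3); compute convergents through index 3.
Convergents (p_i = a_i*p_{i-1} + p_{i-2}, q_i = a_i*q_{i-1} + q_{i-2} with p_{-2}=0, p_{-1}=1, q_{-2}=1, q_{-1}=0):
  i=0: a_0=11, p_0 = 11*1 + 0 = 11, q_0 = 11*0 + 1 = 1.
  i=1: a_1=3, p_1 = 3*11 + 1 = 34, q_1 = 3*1 + 0 = 3.
  i=2: a_2=5, p_2 = 5*34 + 11 = 181, q_2 = 5*3 + 1 = 16.
  i=3: a_3=3, p_3 = 3*181 + 34 = 577, q_3 = 3*16 + 3 = 51.
Check: 577^2 - 128*51^2 = 332929 - 332928 = 1, so (x, y) = (577, 51) solves the equation, and by the theorem it is the least positive solution.

(x, y) = (577, 51)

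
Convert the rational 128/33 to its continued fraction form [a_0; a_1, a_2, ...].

Run the Euclidean algorithm on 128 and 33; the successive quotients are the partial quotients a_0, a_1, ... (each step inverts the fractional part left over by the previous one):
  128 = 3*33 + 29, so a_0 = 3.
  33 = 1*29 + 4, so a_1 = 1.
  29 = 7*4 + 1, so a_2 = 7.
  4 = 4*1 + 0, so a_3 = 4.
The remainder reaches 0 after 4 divisions, so the expansion has 4 partial quotients, read off in order.

[3; 1, 7, 4]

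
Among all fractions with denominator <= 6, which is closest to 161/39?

Expand x = 161/39 as a continued fraction with the Euclidean algorithm:
  161 = 4*39 + 5, so a_0 = 4.
  39 = 7*5 + 4, so a_1 = 7.
  5 = 1*4 + 1, so a_2 = 1.
  4 = 4*1 + 0, so a_3 = 4.
so x = [4; 7, 1, 4].
Convergents (p_i = a_i*p_{i-1} + p_{i-2}, q_i = a_i*q_{i-1} + q_{i-2} with p_{-2}=0, p_{-1}=1, q_{-2}=1, q_{-1}=0), until the denominator exceeds 6:
  i=0: a_0=4, p_0 = 4*1 + 0 = 4, q_0 = 4*0 + 1 = 1.
  i=1: a_1=7, p_1 = 7*4 + 1 = 29, q_1 = 7*1 + 0 = 7.
q_1 = 7 > 6, so the last convergent with denominator <= 6 is p_0/q_0 = 4/1.
The closest fraction with denominator <= 6 is either p_0/q_0 or the intermediate fraction (k*p_0 + p_{-1})/(k*q_0 + q_{-1}) with the largest k >= 1 whose denominator stays <= 6; these approach x as k grows, and every other convergent or intermediate fraction in range is farther away.
Largest k: floor((6 - q_{-1})/q_0) = floor((6 - 0)/1) = 6 (using the seeds p_{-1} = 1, q_{-1} = 0).
That gives (6*4 + 1)/(6*1 + 0) = 25/6.
Compare the errors: |x - 4/1| = |161*1 - 4*39|/(39*1) = 5/39, and |x - 25/6| = |161*6 - 25*39|/(39*6) = 9/234.
Cross-multiplying, 9*39 = 351 < 1170 = 5*234, so 9/234 is smaller: the intermediate fraction 25/6 is closer to x than 4/1.

25/6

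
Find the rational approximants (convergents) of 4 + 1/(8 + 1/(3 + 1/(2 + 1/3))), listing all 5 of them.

4/1, 33/8, 103/25, 239/58, 820/199

Using the convergent recurrence p_i = a_i*p_{i-1} + p_{i-2}, q_i = a_i*q_{i-1} + q_{i-2} with p_{-2}=0, p_{-1}=1, q_{-2}=1, q_{-1}=0:
  i=0: a_0=4, p_0 = 4*1 + 0 = 4, q_0 = 4*0 + 1 = 1.
  i=1: a_1=8, p_1 = 8*4 + 1 = 33, q_1 = 8*1 + 0 = 8.
  i=2: a_2=3, p_2 = 3*33 + 4 = 103, q_2 = 3*8 + 1 = 25.
  i=3: a_3=2, p_3 = 2*103 + 33 = 239, q_3 = 2*25 + 8 = 58.
  i=4: a_4=3, p_4 = 3*239 + 103 = 820, q_4 = 3*58 + 25 = 199.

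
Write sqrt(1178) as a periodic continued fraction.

[34; (3, 9, 2, 9, 3, 68)]

Write x_i = (sqrt(1178) + m_i)/d_i with (m_0, d_0) = (0, 1). a_0 = floor(sqrt(1178)) = 34, since 34^2 = 1156 <= 1178 < 1225 = 35^2.
Iterate m_{i+1} = d_i*a_i - m_i, d_{i+1} = (1178 - m_{i+1}^2)/d_i, a_{i+1} = floor((a_0 + m_{i+1})/d_{i+1}):
  m_1 = 1*34 - 0 = 34, d_1 = (1178 - 34^2)/1 = 22/1 = 22, a_1 = floor((34 + 34)/22) = 3.
  m_2 = 22*3 - 34 = 32, d_2 = (1178 - 32^2)/22 = 154/22 = 7, a_2 = floor((34 + 32)/7) = 9.
  m_3 = 7*9 - 32 = 31, d_3 = (1178 - 31^2)/7 = 217/7 = 31, a_3 = floor((34 + 31)/31) = 2.
  m_4 = 31*2 - 31 = 31, d_4 = (1178 - 31^2)/31 = 217/31 = 7, a_4 = floor((34 + 31)/7) = 9.
  m_5 = 7*9 - 31 = 32, d_5 = (1178 - 32^2)/7 = 154/7 = 22, a_5 = floor((34 + 32)/22) = 3.
  m_6 = 22*3 - 32 = 34, d_6 = (1178 - 34^2)/22 = 22/22 = 1, a_6 = floor((34 + 34)/1) = 68.
  m_7 = 1*68 - 34 = 34, d_7 = (1178 - 34^2)/1 = 22/1 = 22: (m_7, d_7) = (m_1, d_1) = (34, 22), so from here the quotients repeat a_1, ..., a_6; the period length is 6.
Hence the expansion of sqrt(1178) is a_0 = 34 followed by the repeating block 3, 9, 2, 9, 3, 68 (period 6).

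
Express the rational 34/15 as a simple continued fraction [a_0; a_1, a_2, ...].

Run the Euclidean algorithm on 34 and 15; the successive quotients are the partial quotients a_0, a_1, ... (each step inverts the fractional part left over by the previous one):
  34 = 2*15 + 4, so a_0 = 2.
  15 = 3*4 + 3, so a_1 = 3.
  4 = 1*3 + 1, so a_2 = 1.
  3 = 3*1 + 0, so a_3 = 3.
The remainder reaches 0 after 4 divisions, so the expansion has 4 partial quotients, read off in order.

[2; 3, 1, 3]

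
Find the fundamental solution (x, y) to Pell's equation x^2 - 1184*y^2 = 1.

(x, y) = (27365201, 795285)

First expand sqrt(1184) as a continued fraction. With x_i = (sqrt(1184) + m_i)/d_i and (m_0, d_0) = (0, 1): a_0 = floor(sqrt(1184)) = 34, since 34^2 = 1156 <= 1184 < 1225 = 35^2.
Iterate m_{i+1} = d_i*a_i - m_i, d_{i+1} = (1184 - m_{i+1}^2)/d_i, a_{i+1} = floor((a_0 + m_{i+1})/d_{i+1}):
  m_1 = 1*34 - 0 = 34, d_1 = (1184 - 34^2)/1 = 28/1 = 28, a_1 = floor((34 + 34)/28) = 2.
  m_2 = 28*2 - 34 = 22, d_2 = (1184 - 22^2)/28 = 700/28 = 25, a_2 = floor((34 + 22)/25) = 2.
  m_3 = 25*2 - 22 = 28, d_3 = (1184 - 28^2)/25 = 400/25 = 16, a_3 = floor((34 + 28)/16) = 3.
  m_4 = 16*3 - 28 = 20, d_4 = (1184 - 20^2)/16 = 784/16 = 49, a_4 = floor((34 + 20)/49) = 1.
  m_5 = 49*1 - 20 = 29, d_5 = (1184 - 29^2)/49 = 343/49 = 7, a_5 = floor((34 + 29)/7) = 9.
  m_6 = 7*9 - 29 = 34, d_6 = (1184 - 34^2)/7 = 28/7 = 4, a_6 = floor((34 + 34)/4) = 17.
  m_7 = 4*17 - 34 = 34, d_7 = (1184 - 34^2)/4 = 28/4 = 7, a_7 = floor((34 + 34)/7) = 9.
  m_8 = 7*9 - 34 = 29, d_8 = (1184 - 29^2)/7 = 343/7 = 49, a_8 = floor((34 + 29)/49) = 1.
  m_9 = 49*1 - 29 = 20, d_9 = (1184 - 20^2)/49 = 784/49 = 16, a_9 = floor((34 + 20)/16) = 3.
  m_10 = 16*3 - 20 = 28, d_10 = (1184 - 28^2)/16 = 400/16 = 25, a_10 = floor((34 + 28)/25) = 2.
  m_11 = 25*2 - 28 = 22, d_11 = (1184 - 22^2)/25 = 700/25 = 28, a_11 = floor((34 + 22)/28) = 2.
  m_12 = 28*2 - 22 = 34, d_12 = (1184 - 34^2)/28 = 28/28 = 1, a_12 = floor((34 + 34)/1) = 68.
  m_13 = 1*68 - 34 = 34, d_13 = (1184 - 34^2)/1 = 28/1 = 28: (m_13, d_13) = (m_1, d_1) = (34, 28), so from here the quotients repeat a_1, ..., a_12; the period length is 12.
So sqrt(1184) = [34; (2, 2, 3, 1, 9, 17, 9, 1, 3, 2, 2, 68)] with period length k = 12.
k is even, so the fundamental solution of x^2 - 1184y^2 = 1 is (p_{k-1}, q_{k-1}) = (p_11, q_11); compute convergents through index 11.
Convergents (p_i = a_i*p_{i-1} + p_{i-2}, q_i = a_i*q_{i-1} + q_{i-2} with p_{-2}=0, p_{-1}=1, q_{-2}=1, q_{-1}=0):
  i=0: a_0=34, p_0 = 34*1 + 0 = 34, q_0 = 34*0 + 1 = 1.
  i=1: a_1=2, p_1 = 2*34 + 1 = 69, q_1 = 2*1 + 0 = 2.
  i=2: a_2=2, p_2 = 2*69 + 34 = 172, q_2 = 2*2 + 1 = 5.
  i=3: a_3=3, p_3 = 3*172 + 69 = 585, q_3 = 3*5 + 2 = 17.
  i=4: a_4=1, p_4 = 1*585 + 172 = 757, q_4 = 1*17 + 5 = 22.
  i=5: a_5=9, p_5 = 9*757 + 585 = 7398, q_5 = 9*22 + 17 = 215.
  i=6: a_6=17, p_6 = 17*7398 + 757 = 126523, q_6 = 17*215 + 22 = 3677.
  i=7: a_7=9, p_7 = 9*126523 + 7398 = 1146105, q_7 = 9*3677 + 215 = 33308.
  i=8: a_8=1, p_8 = 1*1146105 + 126523 = 1272628, q_8 = 1*33308 + 3677 = 36985.
  i=9: a_9=3, p_9 = 3*1272628 + 1146105 = 4963989, q_9 = 3*36985 + 33308 = 144263.
  i=10: a_10=2, p_10 = 2*4963989 + 1272628 = 11200606, q_10 = 2*144263 + 36985 = 325511.
  i=11: a_11=2, p_11 = 2*11200606 + 4963989 = 27365201, q_11 = 2*325511 + 144263 = 795285.
Check: 27365201^2 - 1184*795285^2 = 748854225770401 - 748854225770400 = 1, so (x, y) = (27365201, 795285) solves the equation, and by the theorem it is the least positive solution.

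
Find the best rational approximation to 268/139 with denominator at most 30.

27/14

Expand x = 268/139 as a continued fraction with the Euclidean algorithm:
  268 = 1*139 + 129, so a_0 = 1.
  139 = 1*129 + 10, so a_1 = 1.
  129 = 12*10 + 9, so a_2 = 12.
  10 = 1*9 + 1, so a_3 = 1.
  9 = 9*1 + 0, so a_4 = 9.
so x = [1; 1, 12, 1, 9].
Convergents (p_i = a_i*p_{i-1} + p_{i-2}, q_i = a_i*q_{i-1} + q_{i-2} with p_{-2}=0, p_{-1}=1, q_{-2}=1, q_{-1}=0), until the denominator exceeds 30:
  i=0: a_0=1, p_0 = 1*1 + 0 = 1, q_0 = 1*0 + 1 = 1.
  i=1: a_1=1, p_1 = 1*1 + 1 = 2, q_1 = 1*1 + 0 = 1.
  i=2: a_2=12, p_2 = 12*2 + 1 = 25, q_2 = 12*1 + 1 = 13.
  i=3: a_3=1, p_3 = 1*25 + 2 = 27, q_3 = 1*13 + 1 = 14.
  i=4: a_4=9, p_4 = 9*27 + 25 = 268, q_4 = 9*14 + 13 = 139.
q_4 = 139 > 30, so the last convergent with denominator <= 30 is p_3/q_3 = 27/14.
The closest fraction with denominator <= 30 is either p_3/q_3 or the intermediate fraction (k*p_3 + p_2)/(k*q_3 + q_2) with the largest k >= 1 whose denominator stays <= 30; these approach x as k grows, and every other convergent or intermediate fraction in range is farther away.
Largest k: floor((30 - q_2)/q_3) = floor((30 - 13)/14) = 1.
That gives (1*27 + 25)/(1*14 + 13) = 52/27.
Compare the errors: |x - 27/14| = |268*14 - 27*139|/(139*14) = 1/1946, and |x - 52/27| = |268*27 - 52*139|/(139*27) = 8/3753.
Cross-multiplying, 1*3753 = 3753 < 15568 = 8*1946, so 1/1946 is smaller: the convergent 27/14 is closer to x than 52/27.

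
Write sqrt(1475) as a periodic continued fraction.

[38; (2, 2, 6, 1, 1, 2, 1, 1, 6, 2, 2, 76)]

Write x_i = (sqrt(1475) + m_i)/d_i with (m_0, d_0) = (0, 1). a_0 = floor(sqrt(1475)) = 38, since 38^2 = 1444 <= 1475 < 1521 = 39^2.
Iterate m_{i+1} = d_i*a_i - m_i, d_{i+1} = (1475 - m_{i+1}^2)/d_i, a_{i+1} = floor((a_0 + m_{i+1})/d_{i+1}):
  m_1 = 1*38 - 0 = 38, d_1 = (1475 - 38^2)/1 = 31/1 = 31, a_1 = floor((38 + 38)/31) = 2.
  m_2 = 31*2 - 38 = 24, d_2 = (1475 - 24^2)/31 = 899/31 = 29, a_2 = floor((38 + 24)/29) = 2.
  m_3 = 29*2 - 24 = 34, d_3 = (1475 - 34^2)/29 = 319/29 = 11, a_3 = floor((38 + 34)/11) = 6.
  m_4 = 11*6 - 34 = 32, d_4 = (1475 - 32^2)/11 = 451/11 = 41, a_4 = floor((38 + 32)/41) = 1.
  m_5 = 41*1 - 32 = 9, d_5 = (1475 - 9^2)/41 = 1394/41 = 34, a_5 = floor((38 + 9)/34) = 1.
  m_6 = 34*1 - 9 = 25, d_6 = (1475 - 25^2)/34 = 850/34 = 25, a_6 = floor((38 + 25)/25) = 2.
  m_7 = 25*2 - 25 = 25, d_7 = (1475 - 25^2)/25 = 850/25 = 34, a_7 = floor((38 + 25)/34) = 1.
  m_8 = 34*1 - 25 = 9, d_8 = (1475 - 9^2)/34 = 1394/34 = 41, a_8 = floor((38 + 9)/41) = 1.
  m_9 = 41*1 - 9 = 32, d_9 = (1475 - 32^2)/41 = 451/41 = 11, a_9 = floor((38 + 32)/11) = 6.
  m_10 = 11*6 - 32 = 34, d_10 = (1475 - 34^2)/11 = 319/11 = 29, a_10 = floor((38 + 34)/29) = 2.
  m_11 = 29*2 - 34 = 24, d_11 = (1475 - 24^2)/29 = 899/29 = 31, a_11 = floor((38 + 24)/31) = 2.
  m_12 = 31*2 - 24 = 38, d_12 = (1475 - 38^2)/31 = 31/31 = 1, a_12 = floor((38 + 38)/1) = 76.
  m_13 = 1*76 - 38 = 38, d_13 = (1475 - 38^2)/1 = 31/1 = 31: (m_13, d_13) = (m_1, d_1) = (38, 31), so from here the quotients repeat a_1, ..., a_12; the period length is 12.
Hence the expansion of sqrt(1475) is a_0 = 38 followed by the repeating block 2, 2, 6, 1, 1, 2, 1, 1, 6, 2, 2, 76 (period 12).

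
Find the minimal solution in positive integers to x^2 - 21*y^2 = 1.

(x, y) = (55, 12)

First expand sqrt(21) as a continued fraction. With x_i = (sqrt(21) + m_i)/d_i and (m_0, d_0) = (0, 1): a_0 = floor(sqrt(21)) = 4, since 4^2 = 16 <= 21 < 25 = 5^2.
Iterate m_{i+1} = d_i*a_i - m_i, d_{i+1} = (21 - m_{i+1}^2)/d_i, a_{i+1} = floor((a_0 + m_{i+1})/d_{i+1}):
  m_1 = 1*4 - 0 = 4, d_1 = (21 - 4^2)/1 = 5/1 = 5, a_1 = floor((4 + 4)/5) = 1.
  m_2 = 5*1 - 4 = 1, d_2 = (21 - 1^2)/5 = 20/5 = 4, a_2 = floor((4 + 1)/4) = 1.
  m_3 = 4*1 - 1 = 3, d_3 = (21 - 3^2)/4 = 12/4 = 3, a_3 = floor((4 + 3)/3) = 2.
  m_4 = 3*2 - 3 = 3, d_4 = (21 - 3^2)/3 = 12/3 = 4, a_4 = floor((4 + 3)/4) = 1.
  m_5 = 4*1 - 3 = 1, d_5 = (21 - 1^2)/4 = 20/4 = 5, a_5 = floor((4 + 1)/5) = 1.
  m_6 = 5*1 - 1 = 4, d_6 = (21 - 4^2)/5 = 5/5 = 1, a_6 = floor((4 + 4)/1) = 8.
  m_7 = 1*8 - 4 = 4, d_7 = (21 - 4^2)/1 = 5/1 = 5: (m_7, d_7) = (m_1, d_1) = (4, 5), so from here the quotients repeat a_1, ..., a_6; the period length is 6.
So sqrt(21) = [4; (1, 1, 2, 1, 1, 8)] with period length k = 6.
k is even, so the fundamental solution of x^2 - 21y^2 = 1 is (p_{k-1}, q_{k-1}) = (p_5, q_5); compute convergents through index 5.
Convergents (p_i = a_i*p_{i-1} + p_{i-2}, q_i = a_i*q_{i-1} + q_{i-2} with p_{-2}=0, p_{-1}=1, q_{-2}=1, q_{-1}=0):
  i=0: a_0=4, p_0 = 4*1 + 0 = 4, q_0 = 4*0 + 1 = 1.
  i=1: a_1=1, p_1 = 1*4 + 1 = 5, q_1 = 1*1 + 0 = 1.
  i=2: a_2=1, p_2 = 1*5 + 4 = 9, q_2 = 1*1 + 1 = 2.
  i=3: a_3=2, p_3 = 2*9 + 5 = 23, q_3 = 2*2 + 1 = 5.
  i=4: a_4=1, p_4 = 1*23 + 9 = 32, q_4 = 1*5 + 2 = 7.
  i=5: a_5=1, p_5 = 1*32 + 23 = 55, q_5 = 1*7 + 5 = 12.
Check: 55^2 - 21*12^2 = 3025 - 3024 = 1, so (x, y) = (55, 12) solves the equation, and by the theorem it is the least positive solution.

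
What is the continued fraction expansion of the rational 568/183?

[3; 9, 1, 1, 1, 2, 2]

Run the Euclidean algorithm on 568 and 183; the successive quotients are the partial quotients a_0, a_1, ... (each step inverts the fractional part left over by the previous one):
  568 = 3*183 + 19, so a_0 = 3.
  183 = 9*19 + 12, so a_1 = 9.
  19 = 1*12 + 7, so a_2 = 1.
  12 = 1*7 + 5, so a_3 = 1.
  7 = 1*5 + 2, so a_4 = 1.
  5 = 2*2 + 1, so a_5 = 2.
  2 = 2*1 + 0, so a_6 = 2.
The remainder reaches 0 after 7 divisions, so the expansion has 7 partial quotients, read off in order.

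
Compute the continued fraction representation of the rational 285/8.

[35; 1, 1, 1, 2]

Run the Euclidean algorithm on 285 and 8; the successive quotients are the partial quotients a_0, a_1, ... (each step inverts the fractional part left over by the previous one):
  285 = 35*8 + 5, so a_0 = 35.
  8 = 1*5 + 3, so a_1 = 1.
  5 = 1*3 + 2, so a_2 = 1.
  3 = 1*2 + 1, so a_3 = 1.
  2 = 2*1 + 0, so a_4 = 2.
The remainder reaches 0 after 5 divisions, so the expansion has 5 partial quotients, read off in order.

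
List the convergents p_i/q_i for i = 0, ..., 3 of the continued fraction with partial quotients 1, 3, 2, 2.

1/1, 4/3, 9/7, 22/17

Using the convergent recurrence p_i = a_i*p_{i-1} + p_{i-2}, q_i = a_i*q_{i-1} + q_{i-2} with p_{-2}=0, p_{-1}=1, q_{-2}=1, q_{-1}=0:
  i=0: a_0=1, p_0 = 1*1 + 0 = 1, q_0 = 1*0 + 1 = 1.
  i=1: a_1=3, p_1 = 3*1 + 1 = 4, q_1 = 3*1 + 0 = 3.
  i=2: a_2=2, p_2 = 2*4 + 1 = 9, q_2 = 2*3 + 1 = 7.
  i=3: a_3=2, p_3 = 2*9 + 4 = 22, q_3 = 2*7 + 3 = 17.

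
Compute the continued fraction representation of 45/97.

Run the Euclidean algorithm on 45 and 97; the successive quotients are the partial quotients a_0, a_1, ... (each step inverts the fractional part left over by the previous one):
  45 = 0*97 + 45, so a_0 = 0.
  97 = 2*45 + 7, so a_1 = 2.
  45 = 6*7 + 3, so a_2 = 6.
  7 = 2*3 + 1, so a_3 = 2.
  3 = 3*1 + 0, so a_4 = 3.
The remainder reaches 0 after 5 divisions, so the expansion has 5 partial quotients, read off in order.

[0; 2, 6, 2, 3]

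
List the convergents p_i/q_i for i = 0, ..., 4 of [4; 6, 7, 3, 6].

4/1, 25/6, 179/43, 562/135, 3551/853

Using the convergent recurrence p_i = a_i*p_{i-1} + p_{i-2}, q_i = a_i*q_{i-1} + q_{i-2} with p_{-2}=0, p_{-1}=1, q_{-2}=1, q_{-1}=0:
  i=0: a_0=4, p_0 = 4*1 + 0 = 4, q_0 = 4*0 + 1 = 1.
  i=1: a_1=6, p_1 = 6*4 + 1 = 25, q_1 = 6*1 + 0 = 6.
  i=2: a_2=7, p_2 = 7*25 + 4 = 179, q_2 = 7*6 + 1 = 43.
  i=3: a_3=3, p_3 = 3*179 + 25 = 562, q_3 = 3*43 + 6 = 135.
  i=4: a_4=6, p_4 = 6*562 + 179 = 3551, q_4 = 6*135 + 43 = 853.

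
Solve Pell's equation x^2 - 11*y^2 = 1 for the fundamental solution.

(x, y) = (10, 3)

First expand sqrt(11) as a continued fraction. With x_i = (sqrt(11) + m_i)/d_i and (m_0, d_0) = (0, 1): a_0 = floor(sqrt(11)) = 3, since 3^2 = 9 <= 11 < 16 = 4^2.
Iterate m_{i+1} = d_i*a_i - m_i, d_{i+1} = (11 - m_{i+1}^2)/d_i, a_{i+1} = floor((a_0 + m_{i+1})/d_{i+1}):
  m_1 = 1*3 - 0 = 3, d_1 = (11 - 3^2)/1 = 2/1 = 2, a_1 = floor((3 + 3)/2) = 3.
  m_2 = 2*3 - 3 = 3, d_2 = (11 - 3^2)/2 = 2/2 = 1, a_2 = floor((3 + 3)/1) = 6.
  m_3 = 1*6 - 3 = 3, d_3 = (11 - 3^2)/1 = 2/1 = 2: (m_3, d_3) = (m_1, d_1) = (3, 2), so from here the quotients repeat a_1, a_2; the period length is 2.
So sqrt(11) = [3; (3, 6)] with period length k = 2.
k is even, so the fundamental solution of x^2 - 11y^2 = 1 is (p_{k-1}, q_{k-1}) = (p_1, q_1); compute convergents through index 1.
Convergents (p_i = a_i*p_{i-1} + p_{i-2}, q_i = a_i*q_{i-1} + q_{i-2} with p_{-2}=0, p_{-1}=1, q_{-2}=1, q_{-1}=0):
  i=0: a_0=3, p_0 = 3*1 + 0 = 3, q_0 = 3*0 + 1 = 1.
  i=1: a_1=3, p_1 = 3*3 + 1 = 10, q_1 = 3*1 + 0 = 3.
Check: 10^2 - 11*3^2 = 100 - 99 = 1, so (x, y) = (10, 3) solves the equation, and by the theorem it is the least positive solution.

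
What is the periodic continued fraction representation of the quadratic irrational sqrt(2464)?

[49; (1, 1, 1, 3, 3, 3, 1, 1, 1, 98)]

Write x_i = (sqrt(2464) + m_i)/d_i with (m_0, d_0) = (0, 1). a_0 = floor(sqrt(2464)) = 49, since 49^2 = 2401 <= 2464 < 2500 = 50^2.
Iterate m_{i+1} = d_i*a_i - m_i, d_{i+1} = (2464 - m_{i+1}^2)/d_i, a_{i+1} = floor((a_0 + m_{i+1})/d_{i+1}):
  m_1 = 1*49 - 0 = 49, d_1 = (2464 - 49^2)/1 = 63/1 = 63, a_1 = floor((49 + 49)/63) = 1.
  m_2 = 63*1 - 49 = 14, d_2 = (2464 - 14^2)/63 = 2268/63 = 36, a_2 = floor((49 + 14)/36) = 1.
  m_3 = 36*1 - 14 = 22, d_3 = (2464 - 22^2)/36 = 1980/36 = 55, a_3 = floor((49 + 22)/55) = 1.
  m_4 = 55*1 - 22 = 33, d_4 = (2464 - 33^2)/55 = 1375/55 = 25, a_4 = floor((49 + 33)/25) = 3.
  m_5 = 25*3 - 33 = 42, d_5 = (2464 - 42^2)/25 = 700/25 = 28, a_5 = floor((49 + 42)/28) = 3.
  m_6 = 28*3 - 42 = 42, d_6 = (2464 - 42^2)/28 = 700/28 = 25, a_6 = floor((49 + 42)/25) = 3.
  m_7 = 25*3 - 42 = 33, d_7 = (2464 - 33^2)/25 = 1375/25 = 55, a_7 = floor((49 + 33)/55) = 1.
  m_8 = 55*1 - 33 = 22, d_8 = (2464 - 22^2)/55 = 1980/55 = 36, a_8 = floor((49 + 22)/36) = 1.
  m_9 = 36*1 - 22 = 14, d_9 = (2464 - 14^2)/36 = 2268/36 = 63, a_9 = floor((49 + 14)/63) = 1.
  m_10 = 63*1 - 14 = 49, d_10 = (2464 - 49^2)/63 = 63/63 = 1, a_10 = floor((49 + 49)/1) = 98.
  m_11 = 1*98 - 49 = 49, d_11 = (2464 - 49^2)/1 = 63/1 = 63: (m_11, d_11) = (m_1, d_1) = (49, 63), so from here the quotients repeat a_1, ..., a_10; the period length is 10.
Hence the expansion of sqrt(2464) is a_0 = 49 followed by the repeating block 1, 1, 1, 3, 3, 3, 1, 1, 1, 98 (period 10).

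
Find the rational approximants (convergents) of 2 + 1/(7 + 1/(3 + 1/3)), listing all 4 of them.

2/1, 15/7, 47/22, 156/73

Using the convergent recurrence p_i = a_i*p_{i-1} + p_{i-2}, q_i = a_i*q_{i-1} + q_{i-2} with p_{-2}=0, p_{-1}=1, q_{-2}=1, q_{-1}=0:
  i=0: a_0=2, p_0 = 2*1 + 0 = 2, q_0 = 2*0 + 1 = 1.
  i=1: a_1=7, p_1 = 7*2 + 1 = 15, q_1 = 7*1 + 0 = 7.
  i=2: a_2=3, p_2 = 3*15 + 2 = 47, q_2 = 3*7 + 1 = 22.
  i=3: a_3=3, p_3 = 3*47 + 15 = 156, q_3 = 3*22 + 7 = 73.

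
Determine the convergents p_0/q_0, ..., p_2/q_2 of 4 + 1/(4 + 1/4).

Using the convergent recurrence p_i = a_i*p_{i-1} + p_{i-2}, q_i = a_i*q_{i-1} + q_{i-2} with p_{-2}=0, p_{-1}=1, q_{-2}=1, q_{-1}=0:
  i=0: a_0=4, p_0 = 4*1 + 0 = 4, q_0 = 4*0 + 1 = 1.
  i=1: a_1=4, p_1 = 4*4 + 1 = 17, q_1 = 4*1 + 0 = 4.
  i=2: a_2=4, p_2 = 4*17 + 4 = 72, q_2 = 4*4 + 1 = 17.

4/1, 17/4, 72/17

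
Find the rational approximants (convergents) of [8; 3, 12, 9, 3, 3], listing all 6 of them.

8/1, 25/3, 308/37, 2797/336, 8699/1045, 28894/3471

Using the convergent recurrence p_i = a_i*p_{i-1} + p_{i-2}, q_i = a_i*q_{i-1} + q_{i-2} with p_{-2}=0, p_{-1}=1, q_{-2}=1, q_{-1}=0:
  i=0: a_0=8, p_0 = 8*1 + 0 = 8, q_0 = 8*0 + 1 = 1.
  i=1: a_1=3, p_1 = 3*8 + 1 = 25, q_1 = 3*1 + 0 = 3.
  i=2: a_2=12, p_2 = 12*25 + 8 = 308, q_2 = 12*3 + 1 = 37.
  i=3: a_3=9, p_3 = 9*308 + 25 = 2797, q_3 = 9*37 + 3 = 336.
  i=4: a_4=3, p_4 = 3*2797 + 308 = 8699, q_4 = 3*336 + 37 = 1045.
  i=5: a_5=3, p_5 = 3*8699 + 2797 = 28894, q_5 = 3*1045 + 336 = 3471.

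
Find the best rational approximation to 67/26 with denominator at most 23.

Expand x = 67/26 as a continued fraction with the Euclidean algorithm:
  67 = 2*26 + 15, so a_0 = 2.
  26 = 1*15 + 11, so a_1 = 1.
  15 = 1*11 + 4, so a_2 = 1.
  11 = 2*4 + 3, so a_3 = 2.
  4 = 1*3 + 1, so a_4 = 1.
  3 = 3*1 + 0, so a_5 = 3.
so x = [2; 1, 1, 2, 1, 3].
Convergents (p_i = a_i*p_{i-1} + p_{i-2}, q_i = a_i*q_{i-1} + q_{i-2} with p_{-2}=0, p_{-1}=1, q_{-2}=1, q_{-1}=0), until the denominator exceeds 23:
  i=0: a_0=2, p_0 = 2*1 + 0 = 2, q_0 = 2*0 + 1 = 1.
  i=1: a_1=1, p_1 = 1*2 + 1 = 3, q_1 = 1*1 + 0 = 1.
  i=2: a_2=1, p_2 = 1*3 + 2 = 5, q_2 = 1*1 + 1 = 2.
  i=3: a_3=2, p_3 = 2*5 + 3 = 13, q_3 = 2*2 + 1 = 5.
  i=4: a_4=1, p_4 = 1*13 + 5 = 18, q_4 = 1*5 + 2 = 7.
  i=5: a_5=3, p_5 = 3*18 + 13 = 67, q_5 = 3*7 + 5 = 26.
q_5 = 26 > 23, so the last convergent with denominator <= 23 is p_4/q_4 = 18/7.
The closest fraction with denominator <= 23 is either p_4/q_4 or the intermediate fraction (k*p_4 + p_3)/(k*q_4 + q_3) with the largest k >= 1 whose denominator stays <= 23; these approach x as k grows, and every other convergent or intermediate fraction in range is farther away.
Largest k: floor((23 - q_3)/q_4) = floor((23 - 5)/7) = 2.
That gives (2*18 + 13)/(2*7 + 5) = 49/19.
Compare the errors: |x - 18/7| = |67*7 - 18*26|/(26*7) = 1/182, and |x - 49/19| = |67*19 - 49*26|/(26*19) = 1/494.
Cross-multiplying, 1*182 = 182 < 494 = 1*494, so 1/494 is smaller: the intermediate fraction 49/19 is closer to x than 18/7.

49/19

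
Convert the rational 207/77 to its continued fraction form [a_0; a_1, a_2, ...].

Run the Euclidean algorithm on 207 and 77; the successive quotients are the partial quotients a_0, a_1, ... (each step inverts the fractional part left over by the previous one):
  207 = 2*77 + 53, so a_0 = 2.
  77 = 1*53 + 24, so a_1 = 1.
  53 = 2*24 + 5, so a_2 = 2.
  24 = 4*5 + 4, so a_3 = 4.
  5 = 1*4 + 1, so a_4 = 1.
  4 = 4*1 + 0, so a_5 = 4.
The remainder reaches 0 after 6 divisions, so the expansion has 6 partial quotients, read off in order.

[2; 1, 2, 4, 1, 4]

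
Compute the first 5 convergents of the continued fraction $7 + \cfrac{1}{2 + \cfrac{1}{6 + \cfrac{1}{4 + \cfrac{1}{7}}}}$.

Using the convergent recurrence p_i = a_i*p_{i-1} + p_{i-2}, q_i = a_i*q_{i-1} + q_{i-2} with p_{-2}=0, p_{-1}=1, q_{-2}=1, q_{-1}=0:
  i=0: a_0=7, p_0 = 7*1 + 0 = 7, q_0 = 7*0 + 1 = 1.
  i=1: a_1=2, p_1 = 2*7 + 1 = 15, q_1 = 2*1 + 0 = 2.
  i=2: a_2=6, p_2 = 6*15 + 7 = 97, q_2 = 6*2 + 1 = 13.
  i=3: a_3=4, p_3 = 4*97 + 15 = 403, q_3 = 4*13 + 2 = 54.
  i=4: a_4=7, p_4 = 7*403 + 97 = 2918, q_4 = 7*54 + 13 = 391.

7/1, 15/2, 97/13, 403/54, 2918/391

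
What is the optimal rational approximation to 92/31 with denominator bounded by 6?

3/1

Expand x = 92/31 as a continued fraction with the Euclidean algorithm:
  92 = 2*31 + 30, so a_0 = 2.
  31 = 1*30 + 1, so a_1 = 1.
  30 = 30*1 + 0, so a_2 = 30.
so x = [2; 1, 30].
Convergents (p_i = a_i*p_{i-1} + p_{i-2}, q_i = a_i*q_{i-1} + q_{i-2} with p_{-2}=0, p_{-1}=1, q_{-2}=1, q_{-1}=0), until the denominator exceeds 6:
  i=0: a_0=2, p_0 = 2*1 + 0 = 2, q_0 = 2*0 + 1 = 1.
  i=1: a_1=1, p_1 = 1*2 + 1 = 3, q_1 = 1*1 + 0 = 1.
  i=2: a_2=30, p_2 = 30*3 + 2 = 92, q_2 = 30*1 + 1 = 31.
q_2 = 31 > 6, so the last convergent with denominator <= 6 is p_1/q_1 = 3/1.
The closest fraction with denominator <= 6 is either p_1/q_1 or the intermediate fraction (k*p_1 + p_0)/(k*q_1 + q_0) with the largest k >= 1 whose denominator stays <= 6; these approach x as k grows, and every other convergent or intermediate fraction in range is farther away.
Largest k: floor((6 - q_0)/q_1) = floor((6 - 1)/1) = 5.
That gives (5*3 + 2)/(5*1 + 1) = 17/6.
Compare the errors: |x - 3/1| = |92*1 - 3*31|/(31*1) = 1/31, and |x - 17/6| = |92*6 - 17*31|/(31*6) = 25/186.
Cross-multiplying, 1*186 = 186 < 775 = 25*31, so 1/31 is smaller: the convergent 3/1 is closer to x than 17/6.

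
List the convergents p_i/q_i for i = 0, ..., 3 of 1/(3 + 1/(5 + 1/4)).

Using the convergent recurrence p_i = a_i*p_{i-1} + p_{i-2}, q_i = a_i*q_{i-1} + q_{i-2} with p_{-2}=0, p_{-1}=1, q_{-2}=1, q_{-1}=0:
  i=0: a_0=0, p_0 = 0*1 + 0 = 0, q_0 = 0*0 + 1 = 1.
  i=1: a_1=3, p_1 = 3*0 + 1 = 1, q_1 = 3*1 + 0 = 3.
  i=2: a_2=5, p_2 = 5*1 + 0 = 5, q_2 = 5*3 + 1 = 16.
  i=3: a_3=4, p_3 = 4*5 + 1 = 21, q_3 = 4*16 + 3 = 67.

0/1, 1/3, 5/16, 21/67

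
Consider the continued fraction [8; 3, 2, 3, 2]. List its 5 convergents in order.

8/1, 25/3, 58/7, 199/24, 456/55

Using the convergent recurrence p_i = a_i*p_{i-1} + p_{i-2}, q_i = a_i*q_{i-1} + q_{i-2} with p_{-2}=0, p_{-1}=1, q_{-2}=1, q_{-1}=0:
  i=0: a_0=8, p_0 = 8*1 + 0 = 8, q_0 = 8*0 + 1 = 1.
  i=1: a_1=3, p_1 = 3*8 + 1 = 25, q_1 = 3*1 + 0 = 3.
  i=2: a_2=2, p_2 = 2*25 + 8 = 58, q_2 = 2*3 + 1 = 7.
  i=3: a_3=3, p_3 = 3*58 + 25 = 199, q_3 = 3*7 + 3 = 24.
  i=4: a_4=2, p_4 = 2*199 + 58 = 456, q_4 = 2*24 + 7 = 55.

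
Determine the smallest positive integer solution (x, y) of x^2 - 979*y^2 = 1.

First expand sqrt(979) as a continued fraction. With x_i = (sqrt(979) + m_i)/d_i and (m_0, d_0) = (0, 1): a_0 = floor(sqrt(979)) = 31, since 31^2 = 961 <= 979 < 1024 = 32^2.
Iterate m_{i+1} = d_i*a_i - m_i, d_{i+1} = (979 - m_{i+1}^2)/d_i, a_{i+1} = floor((a_0 + m_{i+1})/d_{i+1}):
  m_1 = 1*31 - 0 = 31, d_1 = (979 - 31^2)/1 = 18/1 = 18, a_1 = floor((31 + 31)/18) = 3.
  m_2 = 18*3 - 31 = 23, d_2 = (979 - 23^2)/18 = 450/18 = 25, a_2 = floor((31 + 23)/25) = 2.
  m_3 = 25*2 - 23 = 27, d_3 = (979 - 27^2)/25 = 250/25 = 10, a_3 = floor((31 + 27)/10) = 5.
  m_4 = 10*5 - 27 = 23, d_4 = (979 - 23^2)/10 = 450/10 = 45, a_4 = floor((31 + 23)/45) = 1.
  m_5 = 45*1 - 23 = 22, d_5 = (979 - 22^2)/45 = 495/45 = 11, a_5 = floor((31 + 22)/11) = 4.
  m_6 = 11*4 - 22 = 22, d_6 = (979 - 22^2)/11 = 495/11 = 45, a_6 = floor((31 + 22)/45) = 1.
  m_7 = 45*1 - 22 = 23, d_7 = (979 - 23^2)/45 = 450/45 = 10, a_7 = floor((31 + 23)/10) = 5.
  m_8 = 10*5 - 23 = 27, d_8 = (979 - 27^2)/10 = 250/10 = 25, a_8 = floor((31 + 27)/25) = 2.
  m_9 = 25*2 - 27 = 23, d_9 = (979 - 23^2)/25 = 450/25 = 18, a_9 = floor((31 + 23)/18) = 3.
  m_10 = 18*3 - 23 = 31, d_10 = (979 - 31^2)/18 = 18/18 = 1, a_10 = floor((31 + 31)/1) = 62.
  m_11 = 1*62 - 31 = 31, d_11 = (979 - 31^2)/1 = 18/1 = 18: (m_11, d_11) = (m_1, d_1) = (31, 18), so from here the quotients repeat a_1, ..., a_10; the period length is 10.
So sqrt(979) = [31; (3, 2, 5, 1, 4, 1, 5, 2, 3, 62)] with period length k = 10.
k is even, so the fundamental solution of x^2 - 979y^2 = 1 is (p_{k-1}, q_{k-1}) = (p_9, q_9); compute convergents through index 9.
Convergents (p_i = a_i*p_{i-1} + p_{i-2}, q_i = a_i*q_{i-1} + q_{i-2} with p_{-2}=0, p_{-1}=1, q_{-2}=1, q_{-1}=0):
  i=0: a_0=31, p_0 = 31*1 + 0 = 31, q_0 = 31*0 + 1 = 1.
  i=1: a_1=3, p_1 = 3*31 + 1 = 94, q_1 = 3*1 + 0 = 3.
  i=2: a_2=2, p_2 = 2*94 + 31 = 219, q_2 = 2*3 + 1 = 7.
  i=3: a_3=5, p_3 = 5*219 + 94 = 1189, q_3 = 5*7 + 3 = 38.
  i=4: a_4=1, p_4 = 1*1189 + 219 = 1408, q_4 = 1*38 + 7 = 45.
  i=5: a_5=4, p_5 = 4*1408 + 1189 = 6821, q_5 = 4*45 + 38 = 218.
  i=6: a_6=1, p_6 = 1*6821 + 1408 = 8229, q_6 = 1*218 + 45 = 263.
  i=7: a_7=5, p_7 = 5*8229 + 6821 = 47966, q_7 = 5*263 + 218 = 1533.
  i=8: a_8=2, p_8 = 2*47966 + 8229 = 104161, q_8 = 2*1533 + 263 = 3329.
  i=9: a_9=3, p_9 = 3*104161 + 47966 = 360449, q_9 = 3*3329 + 1533 = 11520.
Check: 360449^2 - 979*11520^2 = 129923481601 - 129923481600 = 1, so (x, y) = (360449, 11520) solves the equation, and by the theorem it is the least positive solution.

(x, y) = (360449, 11520)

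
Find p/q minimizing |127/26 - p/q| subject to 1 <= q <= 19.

83/17

Expand x = 127/26 as a continued fraction with the Euclidean algorithm:
  127 = 4*26 + 23, so a_0 = 4.
  26 = 1*23 + 3, so a_1 = 1.
  23 = 7*3 + 2, so a_2 = 7.
  3 = 1*2 + 1, so a_3 = 1.
  2 = 2*1 + 0, so a_4 = 2.
so x = [4; 1, 7, 1, 2].
Convergents (p_i = a_i*p_{i-1} + p_{i-2}, q_i = a_i*q_{i-1} + q_{i-2} with p_{-2}=0, p_{-1}=1, q_{-2}=1, q_{-1}=0), until the denominator exceeds 19:
  i=0: a_0=4, p_0 = 4*1 + 0 = 4, q_0 = 4*0 + 1 = 1.
  i=1: a_1=1, p_1 = 1*4 + 1 = 5, q_1 = 1*1 + 0 = 1.
  i=2: a_2=7, p_2 = 7*5 + 4 = 39, q_2 = 7*1 + 1 = 8.
  i=3: a_3=1, p_3 = 1*39 + 5 = 44, q_3 = 1*8 + 1 = 9.
  i=4: a_4=2, p_4 = 2*44 + 39 = 127, q_4 = 2*9 + 8 = 26.
q_4 = 26 > 19, so the last convergent with denominator <= 19 is p_3/q_3 = 44/9.
The closest fraction with denominator <= 19 is either p_3/q_3 or the intermediate fraction (k*p_3 + p_2)/(k*q_3 + q_2) with the largest k >= 1 whose denominator stays <= 19; these approach x as k grows, and every other convergent or intermediate fraction in range is farther away.
Largest k: floor((19 - q_2)/q_3) = floor((19 - 8)/9) = 1.
That gives (1*44 + 39)/(1*9 + 8) = 83/17.
Compare the errors: |x - 44/9| = |127*9 - 44*26|/(26*9) = 1/234, and |x - 83/17| = |127*17 - 83*26|/(26*17) = 1/442.
Cross-multiplying, 1*234 = 234 < 442 = 1*442, so 1/442 is smaller: the intermediate fraction 83/17 is closer to x than 44/9.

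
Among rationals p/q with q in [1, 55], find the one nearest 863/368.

Expand x = 863/368 as a continued fraction with the Euclidean algorithm:
  863 = 2*368 + 127, so a_0 = 2.
  368 = 2*127 + 114, so a_1 = 2.
  127 = 1*114 + 13, so a_2 = 1.
  114 = 8*13 + 10, so a_3 = 8.
  13 = 1*10 + 3, so a_4 = 1.
  10 = 3*3 + 1, so a_5 = 3.
  3 = 3*1 + 0, so a_6 = 3.
so x = [2; 2, 1, 8, 1, 3, 3].
Convergents (p_i = a_i*p_{i-1} + p_{i-2}, q_i = a_i*q_{i-1} + q_{i-2} with p_{-2}=0, p_{-1}=1, q_{-2}=1, q_{-1}=0), until the denominator exceeds 55:
  i=0: a_0=2, p_0 = 2*1 + 0 = 2, q_0 = 2*0 + 1 = 1.
  i=1: a_1=2, p_1 = 2*2 + 1 = 5, q_1 = 2*1 + 0 = 2.
  i=2: a_2=1, p_2 = 1*5 + 2 = 7, q_2 = 1*2 + 1 = 3.
  i=3: a_3=8, p_3 = 8*7 + 5 = 61, q_3 = 8*3 + 2 = 26.
  i=4: a_4=1, p_4 = 1*61 + 7 = 68, q_4 = 1*26 + 3 = 29.
  i=5: a_5=3, p_5 = 3*68 + 61 = 265, q_5 = 3*29 + 26 = 113.
q_5 = 113 > 55, so the last convergent with denominator <= 55 is p_4/q_4 = 68/29.
The closest fraction with denominator <= 55 is either p_4/q_4 or the intermediate fraction (k*p_4 + p_3)/(k*q_4 + q_3) with the largest k >= 1 whose denominator stays <= 55; these approach x as k grows, and every other convergent or intermediate fraction in range is farther away.
Largest k: floor((55 - q_3)/q_4) = floor((55 - 26)/29) = 1.
That gives (1*68 + 61)/(1*29 + 26) = 129/55.
Compare the errors: |x - 68/29| = |863*29 - 68*368|/(368*29) = 3/10672, and |x - 129/55| = |863*55 - 129*368|/(368*55) = 7/20240.
Cross-multiplying, 3*20240 = 60720 < 74704 = 7*10672, so 3/10672 is smaller: the convergent 68/29 is closer to x than 129/55.

68/29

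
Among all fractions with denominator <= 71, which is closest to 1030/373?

Expand x = 1030/373 as a continued fraction with the Euclidean algorithm:
  1030 = 2*373 + 284, so a_0 = 2.
  373 = 1*284 + 89, so a_1 = 1.
  284 = 3*89 + 17, so a_2 = 3.
  89 = 5*17 + 4, so a_3 = 5.
  17 = 4*4 + 1, so a_4 = 4.
  4 = 4*1 + 0, so a_5 = 4.
so x = [2; 1, 3, 5, 4, 4].
Convergents (p_i = a_i*p_{i-1} + p_{i-2}, q_i = a_i*q_{i-1} + q_{i-2} with p_{-2}=0, p_{-1}=1, q_{-2}=1, q_{-1}=0), until the denominator exceeds 71:
  i=0: a_0=2, p_0 = 2*1 + 0 = 2, q_0 = 2*0 + 1 = 1.
  i=1: a_1=1, p_1 = 1*2 + 1 = 3, q_1 = 1*1 + 0 = 1.
  i=2: a_2=3, p_2 = 3*3 + 2 = 11, q_2 = 3*1 + 1 = 4.
  i=3: a_3=5, p_3 = 5*11 + 3 = 58, q_3 = 5*4 + 1 = 21.
  i=4: a_4=4, p_4 = 4*58 + 11 = 243, q_4 = 4*21 + 4 = 88.
q_4 = 88 > 71, so the last convergent with denominator <= 71 is p_3/q_3 = 58/21.
The closest fraction with denominator <= 71 is either p_3/q_3 or the intermediate fraction (k*p_3 + p_2)/(k*q_3 + q_2) with the largest k >= 1 whose denominator stays <= 71; these approach x as k grows, and every other convergent or intermediate fraction in range is farther away.
Largest k: floor((71 - q_2)/q_3) = floor((71 - 4)/21) = 3.
That gives (3*58 + 11)/(3*21 + 4) = 185/67.
Compare the errors: |x - 58/21| = |1030*21 - 58*373|/(373*21) = 4/7833, and |x - 185/67| = |1030*67 - 185*373|/(373*67) = 5/24991.
Cross-multiplying, 5*7833 = 39165 < 99964 = 4*24991, so 5/24991 is smaller: the intermediate fraction 185/67 is closer to x than 58/21.

185/67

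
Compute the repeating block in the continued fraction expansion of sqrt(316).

[17; (1, 3, 2, 8, 2, 3, 1, 34)]

Write x_i = (sqrt(316) + m_i)/d_i with (m_0, d_0) = (0, 1). a_0 = floor(sqrt(316)) = 17, since 17^2 = 289 <= 316 < 324 = 18^2.
Iterate m_{i+1} = d_i*a_i - m_i, d_{i+1} = (316 - m_{i+1}^2)/d_i, a_{i+1} = floor((a_0 + m_{i+1})/d_{i+1}):
  m_1 = 1*17 - 0 = 17, d_1 = (316 - 17^2)/1 = 27/1 = 27, a_1 = floor((17 + 17)/27) = 1.
  m_2 = 27*1 - 17 = 10, d_2 = (316 - 10^2)/27 = 216/27 = 8, a_2 = floor((17 + 10)/8) = 3.
  m_3 = 8*3 - 10 = 14, d_3 = (316 - 14^2)/8 = 120/8 = 15, a_3 = floor((17 + 14)/15) = 2.
  m_4 = 15*2 - 14 = 16, d_4 = (316 - 16^2)/15 = 60/15 = 4, a_4 = floor((17 + 16)/4) = 8.
  m_5 = 4*8 - 16 = 16, d_5 = (316 - 16^2)/4 = 60/4 = 15, a_5 = floor((17 + 16)/15) = 2.
  m_6 = 15*2 - 16 = 14, d_6 = (316 - 14^2)/15 = 120/15 = 8, a_6 = floor((17 + 14)/8) = 3.
  m_7 = 8*3 - 14 = 10, d_7 = (316 - 10^2)/8 = 216/8 = 27, a_7 = floor((17 + 10)/27) = 1.
  m_8 = 27*1 - 10 = 17, d_8 = (316 - 17^2)/27 = 27/27 = 1, a_8 = floor((17 + 17)/1) = 34.
  m_9 = 1*34 - 17 = 17, d_9 = (316 - 17^2)/1 = 27/1 = 27: (m_9, d_9) = (m_1, d_1) = (17, 27), so from here the quotients repeat a_1, ..., a_8; the period length is 8.
Hence the expansion of sqrt(316) is a_0 = 17 followed by the repeating block 1, 3, 2, 8, 2, 3, 1, 34 (period 8).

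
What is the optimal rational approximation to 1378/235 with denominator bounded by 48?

Expand x = 1378/235 as a continued fraction with the Euclidean algorithm:
  1378 = 5*235 + 203, so a_0 = 5.
  235 = 1*203 + 32, so a_1 = 1.
  203 = 6*32 + 11, so a_2 = 6.
  32 = 2*11 + 10, so a_3 = 2.
  11 = 1*10 + 1, so a_4 = 1.
  10 = 10*1 + 0, so a_5 = 10.
so x = [5; 1, 6, 2, 1, 10].
Convergents (p_i = a_i*p_{i-1} + p_{i-2}, q_i = a_i*q_{i-1} + q_{i-2} with p_{-2}=0, p_{-1}=1, q_{-2}=1, q_{-1}=0), until the denominator exceeds 48:
  i=0: a_0=5, p_0 = 5*1 + 0 = 5, q_0 = 5*0 + 1 = 1.
  i=1: a_1=1, p_1 = 1*5 + 1 = 6, q_1 = 1*1 + 0 = 1.
  i=2: a_2=6, p_2 = 6*6 + 5 = 41, q_2 = 6*1 + 1 = 7.
  i=3: a_3=2, p_3 = 2*41 + 6 = 88, q_3 = 2*7 + 1 = 15.
  i=4: a_4=1, p_4 = 1*88 + 41 = 129, q_4 = 1*15 + 7 = 22.
  i=5: a_5=10, p_5 = 10*129 + 88 = 1378, q_5 = 10*22 + 15 = 235.
q_5 = 235 > 48, so the last convergent with denominator <= 48 is p_4/q_4 = 129/22.
The closest fraction with denominator <= 48 is either p_4/q_4 or the intermediate fraction (k*p_4 + p_3)/(k*q_4 + q_3) with the largest k >= 1 whose denominator stays <= 48; these approach x as k grows, and every other convergent or intermediate fraction in range is farther away.
Largest k: floor((48 - q_3)/q_4) = floor((48 - 15)/22) = 1.
That gives (1*129 + 88)/(1*22 + 15) = 217/37.
Compare the errors: |x - 129/22| = |1378*22 - 129*235|/(235*22) = 1/5170, and |x - 217/37| = |1378*37 - 217*235|/(235*37) = 9/8695.
Cross-multiplying, 1*8695 = 8695 < 46530 = 9*5170, so 1/5170 is smaller: the convergent 129/22 is closer to x than 217/37.

129/22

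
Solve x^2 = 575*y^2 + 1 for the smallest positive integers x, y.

(x, y) = (24, 1)

First expand sqrt(575) as a continued fraction. With x_i = (sqrt(575) + m_i)/d_i and (m_0, d_0) = (0, 1): a_0 = floor(sqrt(575)) = 23, since 23^2 = 529 <= 575 < 576 = 24^2.
Iterate m_{i+1} = d_i*a_i - m_i, d_{i+1} = (575 - m_{i+1}^2)/d_i, a_{i+1} = floor((a_0 + m_{i+1})/d_{i+1}):
  m_1 = 1*23 - 0 = 23, d_1 = (575 - 23^2)/1 = 46/1 = 46, a_1 = floor((23 + 23)/46) = 1.
  m_2 = 46*1 - 23 = 23, d_2 = (575 - 23^2)/46 = 46/46 = 1, a_2 = floor((23 + 23)/1) = 46.
  m_3 = 1*46 - 23 = 23, d_3 = (575 - 23^2)/1 = 46/1 = 46: (m_3, d_3) = (m_1, d_1) = (23, 46), so from here the quotients repeat a_1, a_2; the period length is 2.
So sqrt(575) = [23; (1, 46)] with period length k = 2.
k is even, so the fundamental solution of x^2 - 575y^2 = 1 is (p_{k-1}, q_{k-1}) = (p_1, q_1); compute convergents through index 1.
Convergents (p_i = a_i*p_{i-1} + p_{i-2}, q_i = a_i*q_{i-1} + q_{i-2} with p_{-2}=0, p_{-1}=1, q_{-2}=1, q_{-1}=0):
  i=0: a_0=23, p_0 = 23*1 + 0 = 23, q_0 = 23*0 + 1 = 1.
  i=1: a_1=1, p_1 = 1*23 + 1 = 24, q_1 = 1*1 + 0 = 1.
Check: 24^2 - 575*1^2 = 576 - 575 = 1, so (x, y) = (24, 1) solves the equation, and by the theorem it is the least positive solution.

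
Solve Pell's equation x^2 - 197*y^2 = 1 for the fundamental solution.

First expand sqrt(197) as a continued fraction. With x_i = (sqrt(197) + m_i)/d_i and (m_0, d_0) = (0, 1): a_0 = floor(sqrt(197)) = 14, since 14^2 = 196 <= 197 < 225 = 15^2.
Iterate m_{i+1} = d_i*a_i - m_i, d_{i+1} = (197 - m_{i+1}^2)/d_i, a_{i+1} = floor((a_0 + m_{i+1})/d_{i+1}):
  m_1 = 1*14 - 0 = 14, d_1 = (197 - 14^2)/1 = 1/1 = 1, a_1 = floor((14 + 14)/1) = 28.
  m_2 = 1*28 - 14 = 14, d_2 = (197 - 14^2)/1 = 1/1 = 1: (m_2, d_2) = (m_1, d_1) = (14, 1), so from here the quotient a_1 repeats; the period length is 1.
So sqrt(197) = [14; (28)] with period length k = 1.
k is odd, so (p_{k-1}, q_{k-1}) only solves x^2 - 197y^2 = -1 and the fundamental solution of x^2 - 197y^2 = 1 is (p_{2k-1}, q_{2k-1}) = (p_1, q_1); compute convergents through index 1, running through the period twice.
Convergents (p_i = a_i*p_{i-1} + p_{i-2}, q_i = a_i*q_{i-1} + q_{i-2} with p_{-2}=0, p_{-1}=1, q_{-2}=1, q_{-1}=0):
  i=0: a_0=14, p_0 = 14*1 + 0 = 14, q_0 = 14*0 + 1 = 1.
  i=1: a_1=28, p_1 = 28*14 + 1 = 393, q_1 = 28*1 + 0 = 28.
Indeed p_0^2 - 197*q_0^2 = 196 - 197 = -1, not +1.
Check: 393^2 - 197*28^2 = 154449 - 154448 = 1, so (x, y) = (393, 28) solves the equation, and by the theorem it is the least positive solution.

(x, y) = (393, 28)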